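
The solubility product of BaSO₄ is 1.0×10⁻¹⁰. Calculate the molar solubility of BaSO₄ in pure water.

BaSO₄(s) ⇌ Ba²⁺(aq) + SO₄²⁻(aq)
With molar solubility s: [Ba²⁺] = s, [SO₄²⁻] = s.
Ksp = [Ba²⁺][SO₄²⁻] = s · s = s^2
s^2 = 1.0×10⁻¹⁰
Taking the 2nd root, s = 1.0×10⁻⁵ mol L⁻¹.

1.0×10⁻⁵ M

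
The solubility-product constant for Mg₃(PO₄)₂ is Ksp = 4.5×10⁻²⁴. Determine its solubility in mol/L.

Mg₃(PO₄)₂(s) ⇌ 3 Mg²⁺(aq) + 2 PO₄³⁻(aq)
Call the molar solubility s, so that [Mg²⁺] = 3s and [PO₄³⁻] = 2s.
Ksp = [Mg²⁺]^3[PO₄³⁻]^2 = (3s)^3 · (2s)^2 = 108s^5
108s^5 = 4.5×10⁻²⁴  ⇒  s^5 = 4.2×10⁻²⁶
Taking the 5th root, s = 8.4×10⁻⁶ mol/L.

8.4×10⁻⁶ M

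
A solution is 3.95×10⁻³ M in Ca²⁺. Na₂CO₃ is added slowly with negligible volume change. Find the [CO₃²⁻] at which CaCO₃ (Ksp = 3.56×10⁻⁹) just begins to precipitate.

9.01×10⁻⁷ M

The threshold for precipitation is Q = Ksp.
CaCO₃(s) ⇌ Ca²⁺(aq) + CO₃²⁻(aq)
Ksp = [Ca²⁺][CO₃²⁻] = [CO₃²⁻](3.95×10⁻³)
[CO₃²⁻] = 3.56×10⁻⁹ / (3.95×10⁻³) = 9.01×10⁻⁷
[CO₃²⁻] = 9.01×10⁻⁷ M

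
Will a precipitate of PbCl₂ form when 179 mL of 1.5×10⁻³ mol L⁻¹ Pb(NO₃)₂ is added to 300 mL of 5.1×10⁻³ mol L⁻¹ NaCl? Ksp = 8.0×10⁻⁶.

The combined volume is 479 mL.
[Pb²⁺] = (1.5×10⁻³)(179)/479 = 5.6×10⁻⁴ mol L⁻¹
[Cl⁻] = (5.1×10⁻³)(300)/479 = 3.2×10⁻³ mol L⁻¹
Q = [Pb²⁺][Cl⁻]^2 = 5.7×10⁻⁹
Since Q (5.7×10⁻⁹) is less than Ksp (8.0×10⁻⁶), no PbCl₂ precipitates.

No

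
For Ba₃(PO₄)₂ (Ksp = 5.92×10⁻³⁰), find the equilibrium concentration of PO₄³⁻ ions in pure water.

1.12×10⁻⁶ M

Ba₃(PO₄)₂(s) ⇌ 3 Ba²⁺(aq) + 2 PO₄³⁻(aq)
If s mol/L of Ba₃(PO₄)₂ dissolves, [Ba²⁺] = 3s and [PO₄³⁻] = 2s.
Ksp = [Ba²⁺]^3[PO₄³⁻]^2 = (3s)^3 · (2s)^2 = 108s^5 = 5.92×10⁻³⁰
s = 5.59×10⁻⁷ mol/L
[PO₄³⁻] = 2s = 1.12×10⁻⁶ mol/L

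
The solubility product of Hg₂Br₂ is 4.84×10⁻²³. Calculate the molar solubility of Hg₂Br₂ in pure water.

2.30×10⁻⁸ M

Hg₂Br₂(s) ⇌ Hg₂²⁺(aq) + 2 Br⁻(aq)
Let s be the molar solubility. Then [Hg₂²⁺] = s and [Br⁻] = 2s.
Ksp = [Hg₂²⁺][Br⁻]^2 = s · (2s)^2 = 4s^3
4s^3 = 4.84×10⁻²³  ⇒  s^3 = 1.21×10⁻²³
s = 2.30×10⁻⁸ mol L⁻¹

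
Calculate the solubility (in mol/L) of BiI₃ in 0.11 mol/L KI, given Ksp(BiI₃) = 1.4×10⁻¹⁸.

1.1×10⁻¹⁵ M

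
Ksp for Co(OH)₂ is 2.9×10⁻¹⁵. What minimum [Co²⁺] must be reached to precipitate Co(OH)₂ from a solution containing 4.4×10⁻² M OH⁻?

1.5×10⁻¹² M

The threshold for precipitation is Q = Ksp.
Co(OH)₂(s) ⇌ Co²⁺(aq) + 2 OH⁻(aq)
Ksp = [Co²⁺][OH⁻]^2 = [Co²⁺](4.4×10⁻²)^2
[Co²⁺] = 2.9×10⁻¹⁵ / (4.4×10⁻²)^2 = 1.5×10⁻¹²
[Co²⁺] = 1.5×10⁻¹² M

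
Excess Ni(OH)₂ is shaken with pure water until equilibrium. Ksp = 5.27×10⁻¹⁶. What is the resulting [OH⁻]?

Ni(OH)₂(s) ⇌ Ni²⁺(aq) + 2 OH⁻(aq)
With molar solubility s: [Ni²⁺] = s, [OH⁻] = 2s.
Ksp = [Ni²⁺][OH⁻]^2 = s · (2s)^2 = 4s^3 = 5.27×10⁻¹⁶
s = 5.09×10⁻⁶ M
[OH⁻] = 2s = 1.02×10⁻⁵ M

1.02×10⁻⁵ M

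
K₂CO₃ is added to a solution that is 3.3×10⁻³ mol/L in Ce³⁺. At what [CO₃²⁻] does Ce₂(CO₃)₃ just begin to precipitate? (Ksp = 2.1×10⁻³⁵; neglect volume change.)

Each salt precipitates once Q = Ksp for that salt.
Ce₂(CO₃)₃(s) ⇌ 2 Ce³⁺(aq) + 3 CO₃²⁻(aq)
Ksp = [Ce³⁺]^2[CO₃²⁻]^3 = [CO₃²⁻]^3(3.3×10⁻³)^2
[CO₃²⁻]^3 = 2.1×10⁻³⁵ / (3.3×10⁻³)^2 = 1.9×10⁻³⁰
[CO₃²⁻] = 1.2×10⁻¹⁰ mol/L

1.2×10⁻¹⁰ M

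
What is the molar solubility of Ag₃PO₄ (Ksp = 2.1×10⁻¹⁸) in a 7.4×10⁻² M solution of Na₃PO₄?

Ag₃PO₄(s) ⇌ 3 Ag⁺(aq) + PO₄³⁻(aq)
PO₄³⁻ is already present at 7.4×10⁻² M. If s mol/L of Ag₃PO₄ dissolves, [Ag⁺] = 3s while [PO₄³⁻] ≈ 7.4×10⁻² M.
Ksp = [Ag⁺]^3[PO₄³⁻] = (3s)^3(7.4×10⁻²)
(3s)^3 = 2.1×10⁻¹⁸ / (7.4×10⁻²) = 2.8×10⁻¹⁷
s = 1.0×10⁻⁶ M

1.0×10⁻⁶ M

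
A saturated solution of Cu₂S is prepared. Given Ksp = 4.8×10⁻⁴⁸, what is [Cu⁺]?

2.1×10⁻¹⁶ M

Cu₂S(s) ⇌ 2 Cu⁺(aq) + S²⁻(aq)
Call the molar solubility s, so that [Cu⁺] = 2s and [S²⁻] = s.
Ksp = [Cu⁺]^2[S²⁻] = (2s)^2 · s = 4s^3 = 4.8×10⁻⁴⁸
s = 1.1×10⁻¹⁶ mol/L
[Cu⁺] = 2s = 2.1×10⁻¹⁶ mol/L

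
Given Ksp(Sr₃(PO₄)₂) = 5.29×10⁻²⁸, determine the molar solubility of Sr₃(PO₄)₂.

1.37×10⁻⁶ M

Sr₃(PO₄)₂(s) ⇌ 3 Sr²⁺(aq) + 2 PO₄³⁻(aq)
Let s be the molar solubility. Then [Sr²⁺] = 3s and [PO₄³⁻] = 2s.
Ksp = [Sr²⁺]^3[PO₄³⁻]^2 = (3s)^3 · (2s)^2 = 108s^5
108s^5 = 5.29×10⁻²⁸  ⇒  s^5 = 4.90×10⁻³⁰
s = (4.90×10⁻³⁰)^(1/5) = 1.37×10⁻⁶ mol/L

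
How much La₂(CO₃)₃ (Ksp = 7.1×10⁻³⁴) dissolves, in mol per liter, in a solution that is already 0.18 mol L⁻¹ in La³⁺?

9.3×10⁻¹² M

La₂(CO₃)₃(s) ⇌ 2 La³⁺(aq) + 3 CO₃²⁻(aq)
The solution already contains La³⁺ at 0.18 mol L⁻¹. Let s be the molar solubility of La₂(CO₃)₃.
[La³⁺] ≈ 0.18 mol L⁻¹ (common ion dominates); [CO₃²⁻] = 3s.
Ksp = [La³⁺]^2[CO₃²⁻]^3 = (0.18)^2(3s)^3
(3s)^3 = 7.1×10⁻³⁴ / (0.18)^2 = 2.2×10⁻³²
s = 9.3×10⁻¹² mol L⁻¹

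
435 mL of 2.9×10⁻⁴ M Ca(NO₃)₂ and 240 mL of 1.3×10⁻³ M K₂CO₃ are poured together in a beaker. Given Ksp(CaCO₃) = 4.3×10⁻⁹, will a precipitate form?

Yes

After mixing, V = 435 mL + 240 mL = 675 mL.
[Ca²⁺] = (2.9×10⁻⁴)(435)/675 = 1.9×10⁻⁴ M
[CO₃²⁻] = (1.3×10⁻³)(240)/675 = 4.6×10⁻⁴ M
Q = [Ca²⁺][CO₃²⁻] = 8.6×10⁻⁸
Since Q (8.6×10⁻⁸) exceeds Ksp (4.3×10⁻⁹), CaCO₃ will precipitate.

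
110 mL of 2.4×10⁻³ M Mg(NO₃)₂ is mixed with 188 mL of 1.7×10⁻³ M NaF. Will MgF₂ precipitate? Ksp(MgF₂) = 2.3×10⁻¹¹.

Total volume after mixing = 110 + 188 = 298 mL.
[Mg²⁺] = (2.4×10⁻³)(110)/298 = 8.9×10⁻⁴ M
[F⁻] = (1.7×10⁻³)(188)/298 = 1.1×10⁻³ M
Q = [Mg²⁺][F⁻]^2 = 1.0×10⁻⁹
Q = 1.0×10⁻⁹ > Ksp = 2.3×10⁻¹¹, so the solution is supersaturated and MgF₂ precipitates.

Yes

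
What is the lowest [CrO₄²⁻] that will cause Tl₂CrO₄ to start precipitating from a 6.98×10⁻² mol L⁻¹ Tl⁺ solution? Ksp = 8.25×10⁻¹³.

Precipitation begins when Q = Ksp.
Tl₂CrO₄(s) ⇌ 2 Tl⁺(aq) + CrO₄²⁻(aq)
Ksp = [Tl⁺]^2[CrO₄²⁻] = [CrO₄²⁻](6.98×10⁻²)^2
[CrO₄²⁻] = 8.25×10⁻¹³ / (6.98×10⁻²)^2 = 1.69×10⁻¹⁰
[CrO₄²⁻] = 1.69×10⁻¹⁰ mol L⁻¹

1.69×10⁻¹⁰ M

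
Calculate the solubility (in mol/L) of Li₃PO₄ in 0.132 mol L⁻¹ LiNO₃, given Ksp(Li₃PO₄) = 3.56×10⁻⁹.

1.55×10⁻⁶ M

Li₃PO₄(s) ⇌ 3 Li⁺(aq) + PO₄³⁻(aq)
Li⁺ is already present at 0.132 mol L⁻¹. If s mol/L of Li₃PO₄ dissolves, [PO₄³⁻] = s while [Li⁺] ≈ 0.132 mol L⁻¹.
Ksp = [Li⁺]^3[PO₄³⁻] = (0.132)^3s
s = 3.56×10⁻⁹ / (0.132)^3 = 1.55×10⁻⁶
s = 1.55×10⁻⁶ mol L⁻¹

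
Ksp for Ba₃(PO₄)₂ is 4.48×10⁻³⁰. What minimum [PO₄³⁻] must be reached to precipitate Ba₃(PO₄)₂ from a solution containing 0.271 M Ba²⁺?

Precipitation of each salt begins when its ion product equals Ksp.
Ba₃(PO₄)₂(s) ⇌ 3 Ba²⁺(aq) + 2 PO₄³⁻(aq)
Ksp = [Ba²⁺]^3[PO₄³⁻]^2 = [PO₄³⁻]^2(0.271)^3
[PO₄³⁻]^2 = 4.48×10⁻³⁰ / (0.271)^3 = 2.25×10⁻²⁸
[PO₄³⁻] = 1.50×10⁻¹⁴ M

1.50×10⁻¹⁴ M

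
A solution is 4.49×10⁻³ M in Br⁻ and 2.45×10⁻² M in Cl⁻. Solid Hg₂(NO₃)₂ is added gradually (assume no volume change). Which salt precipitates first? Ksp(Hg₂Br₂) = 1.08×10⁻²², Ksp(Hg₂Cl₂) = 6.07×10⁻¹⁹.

Each salt precipitates once Q = Ksp for that salt.
For Hg₂Br₂: [Hg₂²⁺] = (Ksp/[Br⁻]^2) = 5.36×10⁻¹⁸ M
For Hg₂Cl₂: [Hg₂²⁺] = (Ksp/[Cl⁻]^2) = 1.01×10⁻¹⁵ M
Hg₂Br₂ requires the lower [Hg₂²⁺], so it precipitates first.

Hg₂Br₂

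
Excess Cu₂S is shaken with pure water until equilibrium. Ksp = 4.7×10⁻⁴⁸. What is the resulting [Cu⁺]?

2.1×10⁻¹⁶ M

Cu₂S(s) ⇌ 2 Cu⁺(aq) + S²⁻(aq)
With molar solubility s: [Cu⁺] = 2s, [S²⁻] = s.
Ksp = [Cu⁺]^2[S²⁻] = (2s)^2 · s = 4s^3 = 4.7×10⁻⁴⁸
s = 1.1×10⁻¹⁶ mol/L
[Cu⁺] = 2s = 2.1×10⁻¹⁶ mol/L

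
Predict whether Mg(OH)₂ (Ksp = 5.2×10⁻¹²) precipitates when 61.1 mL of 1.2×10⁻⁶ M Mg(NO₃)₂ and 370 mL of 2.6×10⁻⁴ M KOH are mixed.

After mixing, V = 61.1 mL + 370 mL = 431.1 mL.
[Mg²⁺] = (1.2×10⁻⁶)(61.1)/431.1 = 1.7×10⁻⁷ M
[OH⁻] = (2.6×10⁻⁴)(370)/431.1 = 2.2×10⁻⁴ M
Q = [Mg²⁺][OH⁻]^2 = 8.5×10⁻¹⁵
Since Q (8.5×10⁻¹⁵) is less than Ksp (5.2×10⁻¹²), no Mg(OH)₂ precipitates.

No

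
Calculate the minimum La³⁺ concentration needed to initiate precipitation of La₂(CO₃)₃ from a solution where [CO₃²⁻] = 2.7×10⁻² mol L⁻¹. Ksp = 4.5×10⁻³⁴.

4.8×10⁻¹⁵ M

Each salt precipitates once Q = Ksp for that salt.
La₂(CO₃)₃(s) ⇌ 2 La³⁺(aq) + 3 CO₃²⁻(aq)
Ksp = [La³⁺]^2[CO₃²⁻]^3 = [La³⁺]^2(2.7×10⁻²)^3
[La³⁺]^2 = 4.5×10⁻³⁴ / (2.7×10⁻²)^3 = 2.3×10⁻²⁹
[La³⁺] = 4.8×10⁻¹⁵ mol L⁻¹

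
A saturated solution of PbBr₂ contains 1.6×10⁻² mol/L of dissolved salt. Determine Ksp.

Ksp = 1.6×10⁻⁵

PbBr₂(s) ⇌ Pb²⁺(aq) + 2 Br⁻(aq)
If s mol/L of PbBr₂ dissolves, [Pb²⁺] = s and [Br⁻] = 2s.
Ksp = [Pb²⁺][Br⁻]^2 = s · (2s)^2 = 4s^3
Ksp = 4 × (1.6×10⁻²)^3 = 1.6×10⁻⁵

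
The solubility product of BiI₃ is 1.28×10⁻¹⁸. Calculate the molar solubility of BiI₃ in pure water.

BiI₃(s) ⇌ Bi³⁺(aq) + 3 I⁻(aq)
With molar solubility s: [Bi³⁺] = s, [I⁻] = 3s.
Ksp = [Bi³⁺][I⁻]^3 = s · (3s)^3 = 27s^4
27s^4 = 1.28×10⁻¹⁸  ⇒  s^4 = 4.74×10⁻²⁰
s = (4.74×10⁻²⁰)^(1/4) = 1.48×10⁻⁵ mol/L

1.48×10⁻⁵ M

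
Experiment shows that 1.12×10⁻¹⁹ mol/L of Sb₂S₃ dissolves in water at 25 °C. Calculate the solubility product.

Sb₂S₃(s) ⇌ 2 Sb³⁺(aq) + 3 S²⁻(aq)
Call the molar solubility s, so that [Sb³⁺] = 2s and [S²⁻] = 3s.
Ksp = [Sb³⁺]^2[S²⁻]^3 = (2s)^2 · (3s)^3 = 108s^5
Ksp = 108 × (1.12×10⁻¹⁹)^5 = 1.90×10⁻⁹³

Ksp = 1.90×10⁻⁹³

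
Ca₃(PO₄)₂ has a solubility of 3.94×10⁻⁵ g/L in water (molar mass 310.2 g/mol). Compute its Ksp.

Ksp = 3.57×10⁻³³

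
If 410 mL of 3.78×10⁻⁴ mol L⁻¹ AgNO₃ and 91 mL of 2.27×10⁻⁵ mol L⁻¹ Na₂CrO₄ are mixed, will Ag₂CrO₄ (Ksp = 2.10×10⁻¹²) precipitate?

After mixing, V = 410 mL + 91 mL = 501 mL.
[Ag⁺] = (3.78×10⁻⁴)(410)/501 = 3.09×10⁻⁴ mol L⁻¹
[CrO₄²⁻] = (2.27×10⁻⁵)(91)/501 = 4.12×10⁻⁶ mol L⁻¹
Q = [Ag⁺]^2[CrO₄²⁻] = 3.95×10⁻¹³
Q = 3.95×10⁻¹³ < Ksp = 2.10×10⁻¹², so the solution is unsaturated and no precipitate forms.

No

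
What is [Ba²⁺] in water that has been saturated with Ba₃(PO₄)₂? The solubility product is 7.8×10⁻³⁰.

1.8×10⁻⁶ M

Ba₃(PO₄)₂(s) ⇌ 3 Ba²⁺(aq) + 2 PO₄³⁻(aq)
With molar solubility s: [Ba²⁺] = 3s, [PO₄³⁻] = 2s.
Ksp = [Ba²⁺]^3[PO₄³⁻]^2 = (3s)^3 · (2s)^2 = 108s^5 = 7.8×10⁻³⁰
s = 5.9×10⁻⁷ mol L⁻¹
[Ba²⁺] = 3s = 1.8×10⁻⁶ mol L⁻¹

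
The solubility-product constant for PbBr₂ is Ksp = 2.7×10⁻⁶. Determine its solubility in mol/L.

8.8×10⁻³ M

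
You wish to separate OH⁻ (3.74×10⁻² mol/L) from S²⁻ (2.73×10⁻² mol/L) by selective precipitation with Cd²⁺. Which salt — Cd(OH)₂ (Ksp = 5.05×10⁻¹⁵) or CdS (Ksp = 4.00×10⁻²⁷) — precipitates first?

CdS

Each salt precipitates once Q = Ksp for that salt.
For Cd(OH)₂: [Cd²⁺] = (Ksp/[OH⁻]^2) = 3.61×10⁻¹² mol/L
For CdS: [Cd²⁺] = (Ksp/[S²⁻]) = 1.47×10⁻²⁵ mol/L
The smaller threshold [Cd²⁺] is reached first, so CdS precipitates first.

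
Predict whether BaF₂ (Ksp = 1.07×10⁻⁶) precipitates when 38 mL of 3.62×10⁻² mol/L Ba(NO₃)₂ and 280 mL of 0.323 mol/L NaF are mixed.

After mixing, V = 38 mL + 280 mL = 318 mL.
[Ba²⁺] = (3.62×10⁻²)(38)/318 = 4.33×10⁻³ mol/L
[F⁻] = (0.323)(280)/318 = 0.284 mol/L
Q = [Ba²⁺][F⁻]^2 = 3.50×10⁻⁴
Q = 3.50×10⁻⁴ > Ksp = 1.07×10⁻⁶, so the solution is supersaturated and BaF₂ precipitates.

Yes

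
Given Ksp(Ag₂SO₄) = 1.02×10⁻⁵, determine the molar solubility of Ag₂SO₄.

1.37×10⁻² M

Ag₂SO₄(s) ⇌ 2 Ag⁺(aq) + SO₄²⁻(aq)
If s mol/L of Ag₂SO₄ dissolves, [Ag⁺] = 2s and [SO₄²⁻] = s.
Ksp = [Ag⁺]^2[SO₄²⁻] = (2s)^2 · s = 4s^3
4s^3 = 1.02×10⁻⁵  ⇒  s^3 = 2.55×10⁻⁶
s = 1.37×10⁻² M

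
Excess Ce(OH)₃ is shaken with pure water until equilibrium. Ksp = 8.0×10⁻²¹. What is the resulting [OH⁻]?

Ce(OH)₃(s) ⇌ Ce³⁺(aq) + 3 OH⁻(aq)
If s mol/L of Ce(OH)₃ dissolves, [Ce³⁺] = s and [OH⁻] = 3s.
Ksp = [Ce³⁺][OH⁻]^3 = s · (3s)^3 = 27s^4 = 8.0×10⁻²¹
s = 4.1×10⁻⁶ mol/L
[OH⁻] = 3s = 1.2×10⁻⁵ mol/L

1.2×10⁻⁵ M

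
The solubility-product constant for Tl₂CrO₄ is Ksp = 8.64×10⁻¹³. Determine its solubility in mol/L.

Tl₂CrO₄(s) ⇌ 2 Tl⁺(aq) + CrO₄²⁻(aq)
With molar solubility s: [Tl⁺] = 2s, [CrO₄²⁻] = s.
Ksp = [Tl⁺]^2[CrO₄²⁻] = (2s)^2 · s = 4s^3
4s^3 = 8.64×10⁻¹³  ⇒  s^3 = 2.16×10⁻¹³
s = (2.16×10⁻¹³)^(1/3) = 6.00×10⁻⁵ mol L⁻¹

6.00×10⁻⁵ M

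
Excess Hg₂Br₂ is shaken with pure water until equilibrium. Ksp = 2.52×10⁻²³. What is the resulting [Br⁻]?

Hg₂Br₂(s) ⇌ Hg₂²⁺(aq) + 2 Br⁻(aq)
For each mole of Hg₂Br₂ that dissolves per liter, [Hg₂²⁺] = s and [Br⁻] = 2s; let s denote this solubility.
Ksp = [Hg₂²⁺][Br⁻]^2 = s · (2s)^2 = 4s^3 = 2.52×10⁻²³
s = 1.85×10⁻⁸ mol/L
[Br⁻] = 2s = 3.69×10⁻⁸ mol/L

3.69×10⁻⁸ M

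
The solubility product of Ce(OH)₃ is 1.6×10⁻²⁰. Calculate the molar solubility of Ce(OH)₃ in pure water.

4.9×10⁻⁶ M

Ce(OH)₃(s) ⇌ Ce³⁺(aq) + 3 OH⁻(aq)
If s mol/L of Ce(OH)₃ dissolves, [Ce³⁺] = s and [OH⁻] = 3s.
Ksp = [Ce³⁺][OH⁻]^3 = s · (3s)^3 = 27s^4
27s^4 = 1.6×10⁻²⁰  ⇒  s^4 = 5.9×10⁻²²
s = (5.9×10⁻²²)^(1/4) = 4.9×10⁻⁶ M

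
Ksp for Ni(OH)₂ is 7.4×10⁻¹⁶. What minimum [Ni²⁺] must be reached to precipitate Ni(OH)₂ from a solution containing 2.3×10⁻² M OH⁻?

1.4×10⁻¹² M

Precipitation begins when Q = Ksp.
Ni(OH)₂(s) ⇌ Ni²⁺(aq) + 2 OH⁻(aq)
Ksp = [Ni²⁺][OH⁻]^2 = [Ni²⁺](2.3×10⁻²)^2
[Ni²⁺] = 7.4×10⁻¹⁶ / (2.3×10⁻²)^2 = 1.4×10⁻¹²
[Ni²⁺] = 1.4×10⁻¹² M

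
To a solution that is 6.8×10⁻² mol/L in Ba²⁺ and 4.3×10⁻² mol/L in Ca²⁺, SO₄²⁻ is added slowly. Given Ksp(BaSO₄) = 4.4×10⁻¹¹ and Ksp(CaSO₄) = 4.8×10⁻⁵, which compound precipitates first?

BaSO₄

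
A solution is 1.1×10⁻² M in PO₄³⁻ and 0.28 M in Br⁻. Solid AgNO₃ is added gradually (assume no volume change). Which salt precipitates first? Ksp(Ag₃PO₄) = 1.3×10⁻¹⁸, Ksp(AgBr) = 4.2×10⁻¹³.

A salt starts to precipitate once the ion product Q reaches its Ksp.
For Ag₃PO₄: [Ag⁺] = (Ksp/[PO₄³⁻])^(1/3) = 4.9×10⁻⁶ M
For AgBr: [Ag⁺] = (Ksp/[Br⁻]) = 1.5×10⁻¹² M
The smaller threshold [Ag⁺] is reached first, so AgBr precipitates first.

AgBr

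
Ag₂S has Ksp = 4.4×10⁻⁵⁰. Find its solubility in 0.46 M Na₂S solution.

Ag₂S(s) ⇌ 2 Ag⁺(aq) + S²⁻(aq)
Let s be the solubility of Ag₂S here. The common ion gives [S²⁻] ≈ 0.46 M, and [Ag⁺] = 2s.
Ksp = [Ag⁺]^2[S²⁻] = (2s)^2(0.46)
(2s)^2 = 4.4×10⁻⁵⁰ / (0.46) = 9.6×10⁻⁵⁰
s = 1.5×10⁻²⁵ M

1.5×10⁻²⁵ M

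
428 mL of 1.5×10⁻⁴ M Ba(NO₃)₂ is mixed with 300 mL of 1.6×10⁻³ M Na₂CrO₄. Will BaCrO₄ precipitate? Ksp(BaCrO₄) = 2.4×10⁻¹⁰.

Yes

After mixing, V = 428 mL + 300 mL = 728 mL.
[Ba²⁺] = (1.5×10⁻⁴)(428)/728 = 8.8×10⁻⁵ M
[CrO₄²⁻] = (1.6×10⁻³)(300)/728 = 6.6×10⁻⁴ M
Q = [Ba²⁺][CrO₄²⁻] = 5.8×10⁻⁸
Q = 5.8×10⁻⁸ > Ksp = 2.4×10⁻¹⁰, so the solution is supersaturated and BaCrO₄ precipitates.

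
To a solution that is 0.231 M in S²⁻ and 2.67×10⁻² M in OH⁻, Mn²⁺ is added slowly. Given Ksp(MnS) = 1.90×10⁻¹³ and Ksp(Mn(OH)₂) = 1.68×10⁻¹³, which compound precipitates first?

MnS

A salt starts to precipitate once the ion product Q reaches its Ksp.
For MnS: [Mn²⁺] = (Ksp/[S²⁻]) = 8.23×10⁻¹³ M
For Mn(OH)₂: [Mn²⁺] = (Ksp/[OH⁻]^2) = 2.36×10⁻¹⁰ M
MnS requires the lower [Mn²⁺], so it precipitates first.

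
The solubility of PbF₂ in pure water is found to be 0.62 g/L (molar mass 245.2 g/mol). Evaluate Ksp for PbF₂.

Ksp = 6.5×10⁻⁸

s = (0.62 g L⁻¹)/(245.2 g mol⁻¹) = 2.529×10⁻³ M
PbF₂(s) ⇌ Pb²⁺(aq) + 2 F⁻(aq)
Call the molar solubility s, so that [Pb²⁺] = s and [F⁻] = 2s.
Ksp = [Pb²⁺][F⁻]^2 = s · (2s)^2 = 4s^3
Ksp = 4 × (2.529×10⁻³)^3 = 6.5×10⁻⁸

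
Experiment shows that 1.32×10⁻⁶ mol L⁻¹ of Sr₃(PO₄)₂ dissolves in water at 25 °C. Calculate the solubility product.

Sr₃(PO₄)₂(s) ⇌ 3 Sr²⁺(aq) + 2 PO₄³⁻(aq)
Let s be the molar solubility. Then [Sr²⁺] = 3s and [PO₄³⁻] = 2s.
Ksp = [Sr²⁺]^3[PO₄³⁻]^2 = (3s)^3 · (2s)^2 = 108s^5
Ksp = 108 × (1.32×10⁻⁶)^5 = 4.33×10⁻²⁸

Ksp = 4.33×10⁻²⁸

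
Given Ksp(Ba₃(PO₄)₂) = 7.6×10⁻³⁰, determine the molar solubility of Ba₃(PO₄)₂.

Ba₃(PO₄)₂(s) ⇌ 3 Ba²⁺(aq) + 2 PO₄³⁻(aq)
Call the molar solubility s, so that [Ba²⁺] = 3s and [PO₄³⁻] = 2s.
Ksp = [Ba²⁺]^3[PO₄³⁻]^2 = (3s)^3 · (2s)^2 = 108s^5
108s^5 = 7.6×10⁻³⁰  ⇒  s^5 = 7.0×10⁻³²
s = (7.0×10⁻³²)^(1/5) = 5.9×10⁻⁷ mol/L

5.9×10⁻⁷ M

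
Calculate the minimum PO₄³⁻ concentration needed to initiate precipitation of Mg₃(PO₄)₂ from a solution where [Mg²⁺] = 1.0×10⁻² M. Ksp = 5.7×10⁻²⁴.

A salt starts to precipitate once the ion product Q reaches its Ksp.
Mg₃(PO₄)₂(s) ⇌ 3 Mg²⁺(aq) + 2 PO₄³⁻(aq)
Ksp = [Mg²⁺]^3[PO₄³⁻]^2 = [PO₄³⁻]^2(1.0×10⁻²)^3
[PO₄³⁻]^2 = 5.7×10⁻²⁴ / (1.0×10⁻²)^3 = 5.7×10⁻¹⁸
[PO₄³⁻] = 2.4×10⁻⁹ M

2.4×10⁻⁹ M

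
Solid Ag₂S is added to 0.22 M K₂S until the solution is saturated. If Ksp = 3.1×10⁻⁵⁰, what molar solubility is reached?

1.9×10⁻²⁵ M

Ag₂S(s) ⇌ 2 Ag⁺(aq) + S²⁻(aq)
The solution already contains S²⁻ at 0.22 M. Let s be the molar solubility of Ag₂S.
[S²⁻] ≈ 0.22 M (common ion dominates); [Ag⁺] = 2s.
Ksp = [Ag⁺]^2[S²⁻] = (2s)^2(0.22)
(2s)^2 = 3.1×10⁻⁵⁰ / (0.22) = 1.4×10⁻⁴⁹
s = 1.9×10⁻²⁵ M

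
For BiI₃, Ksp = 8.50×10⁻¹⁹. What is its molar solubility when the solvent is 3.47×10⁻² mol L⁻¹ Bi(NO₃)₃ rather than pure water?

9.68×10⁻⁷ M

BiI₃(s) ⇌ Bi³⁺(aq) + 3 I⁻(aq)
The solution already contains Bi³⁺ at 3.47×10⁻² mol L⁻¹. Let s be the molar solubility of BiI₃.
[Bi³⁺] ≈ 3.47×10⁻² mol L⁻¹ (common ion dominates); [I⁻] = 3s.
Ksp = [Bi³⁺][I⁻]^3 = (3.47×10⁻²)(3s)^3
(3s)^3 = 8.50×10⁻¹⁹ / (3.47×10⁻²) = 2.45×10⁻¹⁷
s = 9.68×10⁻⁷ mol L⁻¹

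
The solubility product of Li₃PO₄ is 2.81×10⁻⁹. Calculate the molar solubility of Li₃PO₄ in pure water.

Li₃PO₄(s) ⇌ 3 Li⁺(aq) + PO₄³⁻(aq)
Call the molar solubility s, so that [Li⁺] = 3s and [PO₄³⁻] = s.
Ksp = [Li⁺]^3[PO₄³⁻] = (3s)^3 · s = 27s^4
27s^4 = 2.81×10⁻⁹  ⇒  s^4 = 1.04×10⁻¹⁰
s = 3.19×10⁻³ mol/L

3.19×10⁻³ M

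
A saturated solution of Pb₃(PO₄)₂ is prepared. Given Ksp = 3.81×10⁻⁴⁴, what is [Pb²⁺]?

Pb₃(PO₄)₂(s) ⇌ 3 Pb²⁺(aq) + 2 PO₄³⁻(aq)
If s mol/L of Pb₃(PO₄)₂ dissolves, [Pb²⁺] = 3s and [PO₄³⁻] = 2s.
Ksp = [Pb²⁺]^3[PO₄³⁻]^2 = (3s)^3 · (2s)^2 = 108s^5 = 3.81×10⁻⁴⁴
s = 8.12×10⁻¹⁰ mol L⁻¹
[Pb²⁺] = 3s = 2.44×10⁻⁹ mol L⁻¹

2.44×10⁻⁹ M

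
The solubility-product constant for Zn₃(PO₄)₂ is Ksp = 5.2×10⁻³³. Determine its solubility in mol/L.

Zn₃(PO₄)₂(s) ⇌ 3 Zn²⁺(aq) + 2 PO₄³⁻(aq)
If s mol/L of Zn₃(PO₄)₂ dissolves, [Zn²⁺] = 3s and [PO₄³⁻] = 2s.
Ksp = [Zn²⁺]^3[PO₄³⁻]^2 = (3s)^3 · (2s)^2 = 108s^5
108s^5 = 5.2×10⁻³³  ⇒  s^5 = 4.8×10⁻³⁵
s = (4.8×10⁻³⁵)^(1/5) = 1.4×10⁻⁷ mol/L

1.4×10⁻⁷ M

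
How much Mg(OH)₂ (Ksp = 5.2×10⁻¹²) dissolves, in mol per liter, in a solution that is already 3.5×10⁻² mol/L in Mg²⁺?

Mg(OH)₂(s) ⇌ Mg²⁺(aq) + 2 OH⁻(aq)
The solution already contains Mg²⁺ at 3.5×10⁻² mol/L. Let s be the molar solubility of Mg(OH)₂.
[Mg²⁺] ≈ 3.5×10⁻² mol/L (common ion dominates); [OH⁻] = 2s.
Ksp = [Mg²⁺][OH⁻]^2 = (3.5×10⁻²)(2s)^2
(2s)^2 = 5.2×10⁻¹² / (3.5×10⁻²) = 1.5×10⁻¹⁰
s = 6.1×10⁻⁶ mol/L

6.1×10⁻⁶ M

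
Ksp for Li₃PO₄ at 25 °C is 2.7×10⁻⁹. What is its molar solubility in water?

3.2×10⁻³ M

Li₃PO₄(s) ⇌ 3 Li⁺(aq) + PO₄³⁻(aq)
Let s be the molar solubility. Then [Li⁺] = 3s and [PO₄³⁻] = s.
Ksp = [Li⁺]^3[PO₄³⁻] = (3s)^3 · s = 27s^4
27s^4 = 2.7×10⁻⁹  ⇒  s^4 = 1.0×10⁻¹⁰
s = (1.0×10⁻¹⁰)^(1/4) = 3.2×10⁻³ mol/L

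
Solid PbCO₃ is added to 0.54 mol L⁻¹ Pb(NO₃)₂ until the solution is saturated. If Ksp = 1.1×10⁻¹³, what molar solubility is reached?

2.0×10⁻¹³ M

PbCO₃(s) ⇌ Pb²⁺(aq) + CO₃²⁻(aq)
With Pb²⁺ already at 0.54 mol L⁻¹ and s small, take [Pb²⁺] ≈ 0.54 mol L⁻¹ and [CO₃²⁻] = s.
Ksp = [Pb²⁺][CO₃²⁻] = (0.54)s
s = 1.1×10⁻¹³ / (0.54) = 2.0×10⁻¹³
s = 2.0×10⁻¹³ mol L⁻¹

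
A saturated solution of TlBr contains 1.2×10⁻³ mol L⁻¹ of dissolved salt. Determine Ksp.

Ksp = 1.4×10⁻⁶

TlBr(s) ⇌ Tl⁺(aq) + Br⁻(aq)
Let s be the molar solubility. Then [Tl⁺] = s and [Br⁻] = s.
Ksp = [Tl⁺][Br⁻] = s · s = s^2
Ksp = (1.2×10⁻³)^2 = 1.4×10⁻⁶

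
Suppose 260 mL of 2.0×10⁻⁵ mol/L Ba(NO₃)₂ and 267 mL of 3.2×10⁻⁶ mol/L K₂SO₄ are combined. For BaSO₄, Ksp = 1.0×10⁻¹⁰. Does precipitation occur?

Total volume after mixing = 260 + 267 = 527 mL.
[Ba²⁺] = (2.0×10⁻⁵)(260)/527 = 9.9×10⁻⁶ mol/L
[SO₄²⁻] = (3.2×10⁻⁶)(267)/527 = 1.6×10⁻⁶ mol/L
Q = [Ba²⁺][SO₄²⁻] = 1.6×10⁻¹¹
Since Q (1.6×10⁻¹¹) is less than Ksp (1.0×10⁻¹⁰), no BaSO₄ precipitates.

No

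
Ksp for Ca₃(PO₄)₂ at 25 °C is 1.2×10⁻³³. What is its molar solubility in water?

Ca₃(PO₄)₂(s) ⇌ 3 Ca²⁺(aq) + 2 PO₄³⁻(aq)
With molar solubility s: [Ca²⁺] = 3s, [PO₄³⁻] = 2s.
Ksp = [Ca²⁺]^3[PO₄³⁻]^2 = (3s)^3 · (2s)^2 = 108s^5
108s^5 = 1.2×10⁻³³  ⇒  s^5 = 1.1×10⁻³⁵
s = (1.1×10⁻³⁵)^(1/5) = 1.0×10⁻⁷ M

1.0×10⁻⁷ M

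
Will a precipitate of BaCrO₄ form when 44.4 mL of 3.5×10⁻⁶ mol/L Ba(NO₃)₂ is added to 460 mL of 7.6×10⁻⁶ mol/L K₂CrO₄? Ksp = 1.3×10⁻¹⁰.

No

After mixing, V = 44.4 mL + 460 mL = 504.4 mL.
[Ba²⁺] = (3.5×10⁻⁶)(44.4)/504.4 = 3.1×10⁻⁷ mol/L
[CrO₄²⁻] = (7.6×10⁻⁶)(460)/504.4 = 6.9×10⁻⁶ mol/L
Q = [Ba²⁺][CrO₄²⁻] = 2.1×10⁻¹²
Q < Ksp (2.1×10⁻¹² vs 1.3×10⁻¹⁰); the solution remains unsaturated and no precipitate forms.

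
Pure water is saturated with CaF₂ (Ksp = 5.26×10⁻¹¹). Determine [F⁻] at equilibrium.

CaF₂(s) ⇌ Ca²⁺(aq) + 2 F⁻(aq)
With molar solubility s: [Ca²⁺] = s, [F⁻] = 2s.
Ksp = [Ca²⁺][F⁻]^2 = s · (2s)^2 = 4s^3 = 5.26×10⁻¹¹
s = 2.36×10⁻⁴ mol/L
[F⁻] = 2s = 4.72×10⁻⁴ mol/L

4.72×10⁻⁴ M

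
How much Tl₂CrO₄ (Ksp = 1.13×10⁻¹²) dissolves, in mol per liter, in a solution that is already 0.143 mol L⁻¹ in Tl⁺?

5.53×10⁻¹¹ M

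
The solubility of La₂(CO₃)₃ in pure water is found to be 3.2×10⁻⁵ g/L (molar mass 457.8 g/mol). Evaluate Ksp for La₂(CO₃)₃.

Ksp = 1.8×10⁻³⁴

Convert to molarity: s = 3.2×10⁻⁵ / 457.8 = 6.990×10⁻⁸ mol/L
La₂(CO₃)₃(s) ⇌ 2 La³⁺(aq) + 3 CO₃²⁻(aq)
If s mol/L of La₂(CO₃)₃ dissolves, [La³⁺] = 2s and [CO₃²⁻] = 3s.
Ksp = [La³⁺]^2[CO₃²⁻]^3 = (2s)^2 · (3s)^3 = 108s^5
Ksp = 108 × (6.990×10⁻⁸)^5 = 1.8×10⁻³⁴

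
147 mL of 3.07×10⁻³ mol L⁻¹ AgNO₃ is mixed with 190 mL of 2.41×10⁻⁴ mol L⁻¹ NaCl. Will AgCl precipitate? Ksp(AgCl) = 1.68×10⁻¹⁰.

Yes

The combined volume is 337 mL.
[Ag⁺] = (3.07×10⁻³)(147)/337 = 1.34×10⁻³ mol L⁻¹
[Cl⁻] = (2.41×10⁻⁴)(190)/337 = 1.36×10⁻⁴ mol L⁻¹
Q = [Ag⁺][Cl⁻] = 1.82×10⁻⁷
Since Q (1.82×10⁻⁷) exceeds Ksp (1.68×10⁻¹⁰), AgCl will precipitate.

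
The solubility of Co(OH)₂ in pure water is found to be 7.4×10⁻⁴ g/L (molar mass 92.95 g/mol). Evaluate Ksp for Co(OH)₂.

Ksp = 2.0×10⁻¹⁵

Molar solubility s = (7.4×10⁻⁴ g/L) / (92.95 g/mol) = 7.961×10⁻⁶ mol/L
Co(OH)₂(s) ⇌ Co²⁺(aq) + 2 OH⁻(aq)
Let s be the molar solubility. Then [Co²⁺] = s and [OH⁻] = 2s.
Ksp = [Co²⁺][OH⁻]^2 = s · (2s)^2 = 4s^3
Ksp = 4 × (7.961×10⁻⁶)^3 = 2.0×10⁻¹⁵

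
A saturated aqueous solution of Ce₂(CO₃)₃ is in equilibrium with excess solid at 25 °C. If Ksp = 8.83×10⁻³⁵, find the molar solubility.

6.06×10⁻⁸ M

Ce₂(CO₃)₃(s) ⇌ 2 Ce³⁺(aq) + 3 CO₃²⁻(aq)
If s mol/L of Ce₂(CO₃)₃ dissolves, [Ce³⁺] = 2s and [CO₃²⁻] = 3s.
Ksp = [Ce³⁺]^2[CO₃²⁻]^3 = (2s)^2 · (3s)^3 = 108s^5
108s^5 = 8.83×10⁻³⁵  ⇒  s^5 = 8.18×10⁻³⁷
s = (8.18×10⁻³⁷)^(1/5) = 6.06×10⁻⁸ M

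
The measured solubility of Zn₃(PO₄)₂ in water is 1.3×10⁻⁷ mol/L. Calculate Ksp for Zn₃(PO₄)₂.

Zn₃(PO₄)₂(s) ⇌ 3 Zn²⁺(aq) + 2 PO₄³⁻(aq)
With molar solubility s: [Zn²⁺] = 3s, [PO₄³⁻] = 2s.
Ksp = [Zn²⁺]^3[PO₄³⁻]^2 = (3s)^3 · (2s)^2 = 108s^5
Ksp = 108 × (1.3×10⁻⁷)^5 = 4.0×10⁻³³

Ksp = 4.0×10⁻³³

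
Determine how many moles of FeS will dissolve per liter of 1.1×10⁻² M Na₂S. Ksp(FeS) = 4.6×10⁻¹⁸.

FeS(s) ⇌ Fe²⁺(aq) + S²⁻(aq)
Let s be the solubility of FeS here. The common ion gives [S²⁻] ≈ 1.1×10⁻² M, and [Fe²⁺] = s.
Ksp = [Fe²⁺][S²⁻] = s(1.1×10⁻²)
s = 4.6×10⁻¹⁸ / (1.1×10⁻²) = 4.2×10⁻¹⁶
s = 4.2×10⁻¹⁶ M

4.2×10⁻¹⁶ M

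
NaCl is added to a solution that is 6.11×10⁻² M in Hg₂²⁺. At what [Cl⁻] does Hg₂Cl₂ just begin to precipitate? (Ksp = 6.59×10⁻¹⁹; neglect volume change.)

3.28×10⁻⁹ M

The threshold for precipitation is Q = Ksp.
Hg₂Cl₂(s) ⇌ Hg₂²⁺(aq) + 2 Cl⁻(aq)
Ksp = [Hg₂²⁺][Cl⁻]^2 = [Cl⁻]^2(6.11×10⁻²)
[Cl⁻]^2 = 6.59×10⁻¹⁹ / (6.11×10⁻²) = 1.08×10⁻¹⁷
[Cl⁻] = 3.28×10⁻⁹ M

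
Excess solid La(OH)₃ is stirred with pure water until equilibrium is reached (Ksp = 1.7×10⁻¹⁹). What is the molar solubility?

8.9×10⁻⁶ M

La(OH)₃(s) ⇌ La³⁺(aq) + 3 OH⁻(aq)
For each mole of La(OH)₃ that dissolves per liter, [La³⁺] = s and [OH⁻] = 3s; let s denote this solubility.
Ksp = [La³⁺][OH⁻]^3 = s · (3s)^3 = 27s^4
27s^4 = 1.7×10⁻¹⁹  ⇒  s^4 = 6.3×10⁻²¹
s = (6.3×10⁻²¹)^(1/4) = 8.9×10⁻⁶ mol/L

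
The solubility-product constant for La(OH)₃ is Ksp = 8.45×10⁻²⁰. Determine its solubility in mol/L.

7.48×10⁻⁶ M

La(OH)₃(s) ⇌ La³⁺(aq) + 3 OH⁻(aq)
For each mole of La(OH)₃ that dissolves per liter, [La³⁺] = s and [OH⁻] = 3s; let s denote this solubility.
Ksp = [La³⁺][OH⁻]^3 = s · (3s)^3 = 27s^4
27s^4 = 8.45×10⁻²⁰  ⇒  s^4 = 3.13×10⁻²¹
Taking the 4th root, s = 7.48×10⁻⁶ M.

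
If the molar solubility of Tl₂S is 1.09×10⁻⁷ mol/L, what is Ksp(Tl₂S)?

Tl₂S(s) ⇌ 2 Tl⁺(aq) + S²⁻(aq)
With molar solubility s: [Tl⁺] = 2s, [S²⁻] = s.
Ksp = [Tl⁺]^2[S²⁻] = (2s)^2 · s = 4s^3
Ksp = 4 × (1.09×10⁻⁷)^3 = 5.18×10⁻²¹

Ksp = 5.18×10⁻²¹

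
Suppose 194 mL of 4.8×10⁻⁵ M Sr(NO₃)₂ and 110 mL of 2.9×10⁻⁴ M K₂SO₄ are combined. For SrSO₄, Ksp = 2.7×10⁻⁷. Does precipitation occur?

No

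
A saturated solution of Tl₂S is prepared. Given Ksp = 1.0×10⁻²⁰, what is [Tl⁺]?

Tl₂S(s) ⇌ 2 Tl⁺(aq) + S²⁻(aq)
Call the molar solubility s, so that [Tl⁺] = 2s and [S²⁻] = s.
Ksp = [Tl⁺]^2[S²⁻] = (2s)^2 · s = 4s^3 = 1.0×10⁻²⁰
s = 1.4×10⁻⁷ mol/L
[Tl⁺] = 2s = 2.7×10⁻⁷ mol/L

2.7×10⁻⁷ M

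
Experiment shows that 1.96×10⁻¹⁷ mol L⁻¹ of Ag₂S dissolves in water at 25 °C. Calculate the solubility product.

Ag₂S(s) ⇌ 2 Ag⁺(aq) + S²⁻(aq)
For each mole of Ag₂S that dissolves per liter, [Ag⁺] = 2s and [S²⁻] = s; let s denote this solubility.
Ksp = [Ag⁺]^2[S²⁻] = (2s)^2 · s = 4s^3
Ksp = 4 × (1.96×10⁻¹⁷)^3 = 3.01×10⁻⁵⁰

Ksp = 3.01×10⁻⁵⁰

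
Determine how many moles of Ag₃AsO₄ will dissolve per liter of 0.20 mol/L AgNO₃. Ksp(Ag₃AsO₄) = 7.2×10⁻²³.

9.0×10⁻²¹ M

Ag₃AsO₄(s) ⇌ 3 Ag⁺(aq) + AsO₄³⁻(aq)
Let s be the solubility of Ag₃AsO₄ here. The common ion gives [Ag⁺] ≈ 0.20 mol/L, and [AsO₄³⁻] = s.
Ksp = [Ag⁺]^3[AsO₄³⁻] = (0.20)^3s
s = 7.2×10⁻²³ / (0.20)^3 = 9.0×10⁻²¹
s = 9.0×10⁻²¹ mol/L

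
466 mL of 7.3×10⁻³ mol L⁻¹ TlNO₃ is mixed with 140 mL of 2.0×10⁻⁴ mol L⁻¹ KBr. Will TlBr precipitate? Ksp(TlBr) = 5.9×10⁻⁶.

No

After mixing, V = 466 mL + 140 mL = 606 mL.
[Tl⁺] = (7.3×10⁻³)(466)/606 = 5.6×10⁻³ mol L⁻¹
[Br⁻] = (2.0×10⁻⁴)(140)/606 = 4.6×10⁻⁵ mol L⁻¹
Q = [Tl⁺][Br⁻] = 2.6×10⁻⁷
Q < Ksp (2.6×10⁻⁷ vs 5.9×10⁻⁶); the solution remains unsaturated and no precipitate forms.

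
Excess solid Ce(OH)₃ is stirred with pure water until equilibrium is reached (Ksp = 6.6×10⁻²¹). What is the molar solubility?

4.0×10⁻⁶ M

Ce(OH)₃(s) ⇌ Ce³⁺(aq) + 3 OH⁻(aq)
Call the molar solubility s, so that [Ce³⁺] = s and [OH⁻] = 3s.
Ksp = [Ce³⁺][OH⁻]^3 = s · (3s)^3 = 27s^4
27s^4 = 6.6×10⁻²¹  ⇒  s^4 = 2.4×10⁻²²
s = (2.4×10⁻²²)^(1/4) = 4.0×10⁻⁶ M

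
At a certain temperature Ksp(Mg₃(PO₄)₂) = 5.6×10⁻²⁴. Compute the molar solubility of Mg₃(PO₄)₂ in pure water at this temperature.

8.8×10⁻⁶ M

Mg₃(PO₄)₂(s) ⇌ 3 Mg²⁺(aq) + 2 PO₄³⁻(aq)
For each mole of Mg₃(PO₄)₂ that dissolves per liter, [Mg²⁺] = 3s and [PO₄³⁻] = 2s; let s denote this solubility.
Ksp = [Mg²⁺]^3[PO₄³⁻]^2 = (3s)^3 · (2s)^2 = 108s^5
108s^5 = 5.6×10⁻²⁴  ⇒  s^5 = 5.2×10⁻²⁶
s = 8.8×10⁻⁶ mol L⁻¹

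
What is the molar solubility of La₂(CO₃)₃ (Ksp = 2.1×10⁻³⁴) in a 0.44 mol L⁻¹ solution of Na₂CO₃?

La₂(CO₃)₃(s) ⇌ 2 La³⁺(aq) + 3 CO₃²⁻(aq)
The solution already contains CO₃²⁻ at 0.44 mol L⁻¹. Let s be the molar solubility of La₂(CO₃)₃.
[CO₃²⁻] ≈ 0.44 mol L⁻¹ (common ion dominates); [La³⁺] = 2s.
Ksp = [La³⁺]^2[CO₃²⁻]^3 = (2s)^2(0.44)^3
(2s)^2 = 2.1×10⁻³⁴ / (0.44)^3 = 2.5×10⁻³³
s = 2.5×10⁻¹⁷ mol L⁻¹

2.5×10⁻¹⁷ M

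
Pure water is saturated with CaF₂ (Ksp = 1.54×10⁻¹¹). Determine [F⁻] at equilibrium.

3.13×10⁻⁴ M

CaF₂(s) ⇌ Ca²⁺(aq) + 2 F⁻(aq)
With molar solubility s: [Ca²⁺] = s, [F⁻] = 2s.
Ksp = [Ca²⁺][F⁻]^2 = s · (2s)^2 = 4s^3 = 1.54×10⁻¹¹
s = 1.57×10⁻⁴ mol L⁻¹
[F⁻] = 2s = 3.13×10⁻⁴ mol L⁻¹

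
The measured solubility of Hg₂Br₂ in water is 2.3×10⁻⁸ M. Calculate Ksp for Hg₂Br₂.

Ksp = 4.9×10⁻²³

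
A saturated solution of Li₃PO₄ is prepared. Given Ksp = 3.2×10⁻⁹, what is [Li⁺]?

Li₃PO₄(s) ⇌ 3 Li⁺(aq) + PO₄³⁻(aq)
For each mole of Li₃PO₄ that dissolves per liter, [Li⁺] = 3s and [PO₄³⁻] = s; let s denote this solubility.
Ksp = [Li⁺]^3[PO₄³⁻] = (3s)^3 · s = 27s^4 = 3.2×10⁻⁹
s = 3.3×10⁻³ mol/L
[Li⁺] = 3s = 9.9×10⁻³ mol/L

9.9×10⁻³ M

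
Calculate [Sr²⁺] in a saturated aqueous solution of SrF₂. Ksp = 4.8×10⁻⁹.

SrF₂(s) ⇌ Sr²⁺(aq) + 2 F⁻(aq)
If s mol/L of SrF₂ dissolves, [Sr²⁺] = s and [F⁻] = 2s.
Ksp = [Sr²⁺][F⁻]^2 = s · (2s)^2 = 4s^3 = 4.8×10⁻⁹
s = 1.1×10⁻³ mol/L
[Sr²⁺] = s = 1.1×10⁻³ mol/L

1.1×10⁻³ M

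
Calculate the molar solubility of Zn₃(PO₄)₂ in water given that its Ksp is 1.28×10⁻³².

1.64×10⁻⁷ M

Zn₃(PO₄)₂(s) ⇌ 3 Zn²⁺(aq) + 2 PO₄³⁻(aq)
For each mole of Zn₃(PO₄)₂ that dissolves per liter, [Zn²⁺] = 3s and [PO₄³⁻] = 2s; let s denote this solubility.
Ksp = [Zn²⁺]^3[PO₄³⁻]^2 = (3s)^3 · (2s)^2 = 108s^5
108s^5 = 1.28×10⁻³²  ⇒  s^5 = 1.19×10⁻³⁴
s = (1.19×10⁻³⁴)^(1/5) = 1.64×10⁻⁷ mol L⁻¹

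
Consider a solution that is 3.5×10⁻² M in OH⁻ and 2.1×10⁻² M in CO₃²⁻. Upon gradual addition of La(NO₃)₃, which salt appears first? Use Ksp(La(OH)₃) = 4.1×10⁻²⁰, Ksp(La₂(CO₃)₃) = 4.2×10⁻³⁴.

La(OH)₃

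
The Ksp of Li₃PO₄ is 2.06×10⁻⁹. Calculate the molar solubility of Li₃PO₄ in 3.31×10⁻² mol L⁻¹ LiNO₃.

Li₃PO₄(s) ⇌ 3 Li⁺(aq) + PO₄³⁻(aq)
Li⁺ is already present at 3.31×10⁻² mol L⁻¹. If s mol/L of Li₃PO₄ dissolves, [PO₄³⁻] = s while [Li⁺] ≈ 3.31×10⁻² mol L⁻¹.
Ksp = [Li⁺]^3[PO₄³⁻] = (3.31×10⁻²)^3s
s = 2.06×10⁻⁹ / (3.31×10⁻²)^3 = 5.68×10⁻⁵
s = 5.68×10⁻⁵ mol L⁻¹

5.68×10⁻⁵ M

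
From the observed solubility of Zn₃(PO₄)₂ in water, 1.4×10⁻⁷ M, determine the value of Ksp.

Ksp = 5.8×10⁻³³

Zn₃(PO₄)₂(s) ⇌ 3 Zn²⁺(aq) + 2 PO₄³⁻(aq)
Let s be the molar solubility. Then [Zn²⁺] = 3s and [PO₄³⁻] = 2s.
Ksp = [Zn²⁺]^3[PO₄³⁻]^2 = (3s)^3 · (2s)^2 = 108s^5
Ksp = 108 × (1.4×10⁻⁷)^5 = 5.8×10⁻³³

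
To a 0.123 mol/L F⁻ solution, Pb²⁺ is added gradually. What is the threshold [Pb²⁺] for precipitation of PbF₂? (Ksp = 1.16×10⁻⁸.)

Precipitation of each salt begins when its ion product equals Ksp.
PbF₂(s) ⇌ Pb²⁺(aq) + 2 F⁻(aq)
Ksp = [Pb²⁺][F⁻]^2 = [Pb²⁺](0.123)^2
[Pb²⁺] = 1.16×10⁻⁸ / (0.123)^2 = 7.67×10⁻⁷
[Pb²⁺] = 7.67×10⁻⁷ mol/L

7.67×10⁻⁷ M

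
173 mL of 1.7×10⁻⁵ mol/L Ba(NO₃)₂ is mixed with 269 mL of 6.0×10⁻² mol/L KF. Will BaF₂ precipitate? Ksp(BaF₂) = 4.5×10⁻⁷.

The combined volume is 442 mL.
[Ba²⁺] = (1.7×10⁻⁵)(173)/442 = 6.7×10⁻⁶ mol/L
[F⁻] = (6.0×10⁻²)(269)/442 = 3.7×10⁻² mol/L
Q = [Ba²⁺][F⁻]^2 = 8.9×10⁻⁹
Q = 8.9×10⁻⁹ < Ksp = 4.5×10⁻⁷, so the solution is unsaturated and no precipitate forms.

No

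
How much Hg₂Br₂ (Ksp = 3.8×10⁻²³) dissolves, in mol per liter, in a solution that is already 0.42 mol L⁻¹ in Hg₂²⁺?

Hg₂Br₂(s) ⇌ Hg₂²⁺(aq) + 2 Br⁻(aq)
Let s be the solubility of Hg₂Br₂ here. The common ion gives [Hg₂²⁺] ≈ 0.42 mol L⁻¹, and [Br⁻] = 2s.
Ksp = [Hg₂²⁺][Br⁻]^2 = (0.42)(2s)^2
(2s)^2 = 3.8×10⁻²³ / (0.42) = 9.0×10⁻²³
s = 4.8×10⁻¹² mol L⁻¹

4.8×10⁻¹² M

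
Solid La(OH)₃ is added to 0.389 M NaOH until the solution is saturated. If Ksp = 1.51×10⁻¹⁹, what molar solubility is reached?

La(OH)₃(s) ⇌ La³⁺(aq) + 3 OH⁻(aq)
OH⁻ is already present at 0.389 M. If s mol/L of La(OH)₃ dissolves, [La³⁺] = s while [OH⁻] ≈ 0.389 M.
Ksp = [La³⁺][OH⁻]^3 = s(0.389)^3
s = 1.51×10⁻¹⁹ / (0.389)^3 = 2.57×10⁻¹⁸
s = 2.57×10⁻¹⁸ M

2.57×10⁻¹⁸ M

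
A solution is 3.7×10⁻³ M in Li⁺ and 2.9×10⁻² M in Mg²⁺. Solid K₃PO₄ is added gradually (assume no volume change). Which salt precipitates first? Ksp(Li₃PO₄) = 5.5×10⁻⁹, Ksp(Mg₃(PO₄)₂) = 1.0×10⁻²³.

Mg₃(PO₄)₂

Precipitation of each salt begins when its ion product equals Ksp.
For Li₃PO₄: [PO₄³⁻] = (Ksp/[Li⁺]^3) = 0.11 M
For Mg₃(PO₄)₂: [PO₄³⁻] = (Ksp/[Mg²⁺]^3)^(1/2) = 6.4×10⁻¹⁰ M
Since Mg₃(PO₄)₂ needs less PO₄³⁻ to reach saturation, it precipitates first.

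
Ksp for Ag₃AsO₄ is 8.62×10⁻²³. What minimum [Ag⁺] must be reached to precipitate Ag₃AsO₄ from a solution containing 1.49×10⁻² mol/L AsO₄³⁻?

The threshold for precipitation is Q = Ksp.
Ag₃AsO₄(s) ⇌ 3 Ag⁺(aq) + AsO₄³⁻(aq)
Ksp = [Ag⁺]^3[AsO₄³⁻] = [Ag⁺]^3(1.49×10⁻²)
[Ag⁺]^3 = 8.62×10⁻²³ / (1.49×10⁻²) = 5.79×10⁻²¹
[Ag⁺] = 1.80×10⁻⁷ mol/L

1.80×10⁻⁷ M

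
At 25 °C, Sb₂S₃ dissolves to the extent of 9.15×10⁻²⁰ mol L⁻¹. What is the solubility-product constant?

Ksp = 6.93×10⁻⁹⁴

Sb₂S₃(s) ⇌ 2 Sb³⁺(aq) + 3 S²⁻(aq)
For each mole of Sb₂S₃ that dissolves per liter, [Sb³⁺] = 2s and [S²⁻] = 3s; let s denote this solubility.
Ksp = [Sb³⁺]^2[S²⁻]^3 = (2s)^2 · (3s)^3 = 108s^5
Ksp = 108 × (9.15×10⁻²⁰)^5 = 6.93×10⁻⁹⁴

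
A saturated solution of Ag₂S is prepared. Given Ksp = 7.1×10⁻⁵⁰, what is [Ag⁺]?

5.2×10⁻¹⁷ M

Ag₂S(s) ⇌ 2 Ag⁺(aq) + S²⁻(aq)
If s mol/L of Ag₂S dissolves, [Ag⁺] = 2s and [S²⁻] = s.
Ksp = [Ag⁺]^2[S²⁻] = (2s)^2 · s = 4s^3 = 7.1×10⁻⁵⁰
s = 2.6×10⁻¹⁷ mol L⁻¹
[Ag⁺] = 2s = 5.2×10⁻¹⁷ mol L⁻¹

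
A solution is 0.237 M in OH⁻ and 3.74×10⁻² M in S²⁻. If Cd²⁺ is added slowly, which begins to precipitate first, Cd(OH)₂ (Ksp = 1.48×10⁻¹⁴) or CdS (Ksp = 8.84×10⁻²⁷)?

CdS

The threshold for precipitation is Q = Ksp.
For Cd(OH)₂: [Cd²⁺] = (Ksp/[OH⁻]^2) = 2.63×10⁻¹³ M
For CdS: [Cd²⁺] = (Ksp/[S²⁻]) = 2.36×10⁻²⁵ M
CdS requires the lower [Cd²⁺], so it precipitates first.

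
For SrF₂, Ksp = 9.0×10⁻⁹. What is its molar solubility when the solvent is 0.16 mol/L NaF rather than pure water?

SrF₂(s) ⇌ Sr²⁺(aq) + 2 F⁻(aq)
Let s be the solubility of SrF₂ here. The common ion gives [F⁻] ≈ 0.16 mol/L, and [Sr²⁺] = s.
Ksp = [Sr²⁺][F⁻]^2 = s(0.16)^2
s = 9.0×10⁻⁹ / (0.16)^2 = 3.5×10⁻⁷
s = 3.5×10⁻⁷ mol/L

3.5×10⁻⁷ M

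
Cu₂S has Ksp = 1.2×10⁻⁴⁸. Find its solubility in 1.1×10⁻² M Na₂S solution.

Cu₂S(s) ⇌ 2 Cu⁺(aq) + S²⁻(aq)
With S²⁻ already at 1.1×10⁻² M and s small, take [S²⁻] ≈ 1.1×10⁻² M and [Cu⁺] = 2s.
Ksp = [Cu⁺]^2[S²⁻] = (2s)^2(1.1×10⁻²)
(2s)^2 = 1.2×10⁻⁴⁸ / (1.1×10⁻²) = 1.1×10⁻⁴⁶
s = 5.2×10⁻²⁴ M

5.2×10⁻²⁴ M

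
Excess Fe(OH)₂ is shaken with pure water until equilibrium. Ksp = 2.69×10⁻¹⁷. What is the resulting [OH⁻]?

3.78×10⁻⁶ M

Fe(OH)₂(s) ⇌ Fe²⁺(aq) + 2 OH⁻(aq)
Let s be the molar solubility. Then [Fe²⁺] = s and [OH⁻] = 2s.
Ksp = [Fe²⁺][OH⁻]^2 = s · (2s)^2 = 4s^3 = 2.69×10⁻¹⁷
s = 1.89×10⁻⁶ mol L⁻¹
[OH⁻] = 2s = 3.78×10⁻⁶ mol L⁻¹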